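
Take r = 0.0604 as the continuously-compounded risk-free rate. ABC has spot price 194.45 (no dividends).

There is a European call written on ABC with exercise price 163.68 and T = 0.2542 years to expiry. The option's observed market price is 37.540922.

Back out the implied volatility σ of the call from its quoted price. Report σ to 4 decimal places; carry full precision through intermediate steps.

At σ = 0.4376 the Black–Scholes value reproduces the quote:
σ√T = 0.4376·√0.2542 = 0.220630
d₁ = (ln(S/K) + (r+σ²/2)T) / (σ√T) = (ln(194.45/163.68) + (0.0604+0.4376²/2)·0.2542) / 0.220630 = (0.172262 + 0.039693) / 0.220630 = 0.960676
d₂ = d₁ − σ√T = 0.960676 − 0.220630 = 0.740046
e^{−rT} = 0.984764
N(d₁) = 0.831643,  N(d₂) = 0.770364
V = S·N(d₁) − K·e^{−rT}·N(d₂) = 161.712895 − 124.171973 = 37.540922 (the quoted price), and the Black–Scholes price is strictly increasing in σ, so σ is unique

sigma = 0.4376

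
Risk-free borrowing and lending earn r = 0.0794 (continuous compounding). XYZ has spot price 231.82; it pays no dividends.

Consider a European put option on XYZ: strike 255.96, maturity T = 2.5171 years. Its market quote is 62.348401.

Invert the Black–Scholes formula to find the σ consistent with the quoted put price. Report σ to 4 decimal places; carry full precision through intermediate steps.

At σ = 0.5384 the Black–Scholes value reproduces the quote:
σ√T = 0.5384·√2.5171 = 0.854192
d₁ = (ln(S/K) + (r+σ²/2)T) / (σ√T) = (ln(231.82/255.96) + (0.0794+0.5384²/2)·2.5171) / 0.854192 = (-0.099060 + 0.564679) / 0.854192 = 0.545099
d₂ = d₁ − σ√T = 0.545099 − 0.854192 = -0.309092
e^{−rT} = 0.818847
N(−d₁) = 0.292843,  N(−d₂) = 0.621374
V = K·e^{−rT}·N(−d₂) − S·N(−d₁) = 130.235160 − 67.886759 = 62.348401 (equal to the quote); since ∂V/∂σ > 0 for all σ, the implied volatility is unique

sigma = 0.5384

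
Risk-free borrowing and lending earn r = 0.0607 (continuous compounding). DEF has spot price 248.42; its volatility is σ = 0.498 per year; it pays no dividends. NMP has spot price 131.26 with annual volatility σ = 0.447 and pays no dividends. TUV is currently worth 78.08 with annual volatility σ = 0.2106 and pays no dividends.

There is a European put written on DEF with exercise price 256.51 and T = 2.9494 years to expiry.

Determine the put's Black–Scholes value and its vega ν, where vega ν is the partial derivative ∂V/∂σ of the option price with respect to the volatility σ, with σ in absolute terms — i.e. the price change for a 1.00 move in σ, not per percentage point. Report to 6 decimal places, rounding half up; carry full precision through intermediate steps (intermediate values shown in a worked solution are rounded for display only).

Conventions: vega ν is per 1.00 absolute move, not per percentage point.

σ√T = 0.498·√2.9494 = 0.855256
d₁ = (ln(S/K) + (r+σ²/2)T) / (σ√T) = (ln(248.42/256.51) + (0.0607+0.498²/2)·2.9494) / 0.855256 = (-0.032047 + 0.544760) / 0.855256 = 0.599485
d₂ = d₁ − σ√T = 0.599485 − 0.855256 = -0.255771
e^{−rT} = 0.836082
N(−d₁) = 0.274425,  N(−d₂) = 0.600936
Put price V = K·e^{−rT}·N(−d₂) − S·N(−d₁) = 128.878810 − 68.172589 = 60.706221
φ(d₁) = (1/√(2π))·e^{−d₁²/2} = 0.333328
ν = S·φ(d₁)·√T = 142.208176

price = 60.706221
ν = 142.208176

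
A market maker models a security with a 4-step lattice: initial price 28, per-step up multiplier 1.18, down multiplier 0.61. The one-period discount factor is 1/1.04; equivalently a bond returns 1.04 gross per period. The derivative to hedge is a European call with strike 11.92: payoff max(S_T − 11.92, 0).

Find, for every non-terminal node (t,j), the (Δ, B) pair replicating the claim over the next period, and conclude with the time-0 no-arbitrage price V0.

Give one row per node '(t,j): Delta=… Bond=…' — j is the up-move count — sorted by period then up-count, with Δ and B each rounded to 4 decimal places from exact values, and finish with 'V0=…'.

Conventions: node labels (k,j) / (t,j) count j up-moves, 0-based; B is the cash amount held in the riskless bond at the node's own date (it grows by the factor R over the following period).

No-arbitrage ⇒ martingale measure with p* = (R−d)/(u−d) = 0.7544.
Terminal payoffs: V(4,0)=0.0000, V(4,1)=0.0000, V(4,2)=2.5871, V(4,3)=16.1430, V(4,4)=42.3658
Node (3,0) S=6.3555: V=(p*·0.0000+(1−p*)·0.0000)/1.04=0.0000; Δ=(0.0000−0.0000)/(7.4995−3.8768)=0.0000; B=V−Δ·S=0.0000
Node (3,1) S=12.2942: V=(p*·2.5871+(1−p*)·0.0000)/1.04=1.8766; Δ=(2.5871−0.0000)/(14.5071−7.4995)=0.3692; B=V−Δ·S=-2.6622
Node (3,2) S=23.7822: V=(p*·16.1430+(1−p*)·2.5871)/1.04=12.3207; Δ=(16.1430−2.5871)/(28.0630−14.5071)=1.0000; B=V−Δ·S=-11.4615
Node (3,3) S=46.0049: V=(p*·42.3658+(1−p*)·16.1430)/1.04=34.5434; Δ=(42.3658−16.1430)/(54.2858−28.0630)=1.0000; B=V−Δ·S=-11.4615
Node (2,0) S=10.4188: V=(p*·1.8766+(1−p*)·0.0000)/1.04=1.3613; Δ=(1.8766−0.0000)/(12.2942−6.3555)=0.3160; B=V−Δ·S=-1.9311
Node (2,1) S=20.1544: V=(p*·12.3207+(1−p*)·1.8766)/1.04=9.3802; Δ=(12.3207−1.8766)/(23.7822−12.2942)=0.9091; B=V−Δ·S=-8.9426
Node (2,2) S=38.9872: V=(p*·34.5434+(1−p*)·12.3207)/1.04=27.9665; Δ=(34.5434−12.3207)/(46.0049−23.7822)=1.0000; B=V−Δ·S=-11.0207
Node (1,0) S=17.0800: V=(p*·9.3802+(1−p*)·1.3613)/1.04=7.1256; Δ=(9.3802−1.3613)/(20.1544−10.4188)=0.8237; B=V−Δ·S=-6.9428
Node (1,1) S=33.0400: V=(p*·27.9665+(1−p*)·9.3802)/1.04=22.5014; Δ=(27.9665−9.3802)/(38.9872−20.1544)=0.9869; B=V−Δ·S=-10.1061
Node (0,0) S=28.0000: V=(p*·22.5014+(1−p*)·7.1256)/1.04=18.0047; Δ=(22.5014−7.1256)/(33.0400−17.0800)=0.9634; B=V−Δ·S=-8.9703
Check: Δ(0,0)·S0 + B(0,0) = 18.0047 = V0.

(0,0): Delta=0.9634 Bond=-8.9703
(1,0): Delta=0.8237 Bond=-6.9428
(1,1): Delta=0.9869 Bond=-10.1061
(2,0): Delta=0.3160 Bond=-1.9311
(2,1): Delta=0.9091 Bond=-8.9426
(2,2): Delta=1.0000 Bond=-11.0207
(3,0): Delta=0.0000 Bond=0.0000
(3,1): Delta=0.3692 Bond=-2.6622
(3,2): Delta=1.0000 Bond=-11.4615
(3,3): Delta=1.0000 Bond=-11.4615
V0=18.0047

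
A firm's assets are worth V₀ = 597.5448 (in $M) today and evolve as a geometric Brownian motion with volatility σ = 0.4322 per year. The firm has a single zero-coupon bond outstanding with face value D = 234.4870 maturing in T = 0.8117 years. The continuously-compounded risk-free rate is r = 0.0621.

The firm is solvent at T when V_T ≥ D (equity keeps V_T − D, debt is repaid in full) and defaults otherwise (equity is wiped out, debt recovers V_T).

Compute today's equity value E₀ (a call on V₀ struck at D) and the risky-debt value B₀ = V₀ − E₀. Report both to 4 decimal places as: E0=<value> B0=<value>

E0=374.8385 B0=222.7063

Equity is a call on the firm's assets struck at D = 234.4870:
d₁ = [ln(V₀/D) + (r + σ²/2)T] / (σ√T)
   = [ln(597.5448/234.4870) + (0.0621 + 0.5·0.4322²)·0.8117] / (0.4322·√0.8117)
   = [0.935429 + 0.126218] / 0.389388 = 2.726451
d₂ = d₁ − σ√T = 2.726451 − 0.389388 = 2.337063
N(d₁) = 0.996799,  N(d₂) = 0.990282,  e^(−rT) = 0.950843
E₀ = V₀·N(d₁) − D·e^(−rT)·N(d₂)
   = 597.5448·0.996799 − 234.4870·0.950843·0.990282 = 374.838526
B₀ = V₀ − E₀ = 597.5448 − 374.838526 = 222.706274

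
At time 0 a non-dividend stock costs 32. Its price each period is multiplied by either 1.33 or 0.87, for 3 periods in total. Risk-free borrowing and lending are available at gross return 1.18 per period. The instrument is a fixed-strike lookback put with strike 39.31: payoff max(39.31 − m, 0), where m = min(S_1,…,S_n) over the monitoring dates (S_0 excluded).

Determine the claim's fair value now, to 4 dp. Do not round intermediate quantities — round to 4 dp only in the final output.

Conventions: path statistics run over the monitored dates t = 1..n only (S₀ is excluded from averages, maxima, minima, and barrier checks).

Risk-neutral up-probability p* = (R−d)/(u−d) = (1.18−0.87)/(1.33−0.87) = 0.6739; the claim prices as the p*-weighted sum of path payoffs discounted by R^3.
Enumerate all 2^3 = 8 price paths (U = up ×1.33, D = down ×0.87); each path with k up-moves has probability p*^k·(1−p*)^(3−k).
DDD: m=21.0721, payoff=18.2379, prob=0.034674
UDD: m=32.2137, payoff=7.0963, prob=0.071659
DUD: m=27.8400, payoff=11.4700, prob=0.071659
UUD: m=42.5600, payoff=0.0000, prob=0.148095
DDU: m=24.2208, payoff=15.0892, prob=0.071659
UDU: m=37.0272, payoff=2.2828, prob=0.148095
DUU: m=27.8400, payoff=11.4700, prob=0.148095
UUU: m=42.5600, payoff=0.0000, prob=0.306064
Price = Σ prob·payoff / R^3 = 5.080822 / 1.643032 = 3.0923

price = 3.0923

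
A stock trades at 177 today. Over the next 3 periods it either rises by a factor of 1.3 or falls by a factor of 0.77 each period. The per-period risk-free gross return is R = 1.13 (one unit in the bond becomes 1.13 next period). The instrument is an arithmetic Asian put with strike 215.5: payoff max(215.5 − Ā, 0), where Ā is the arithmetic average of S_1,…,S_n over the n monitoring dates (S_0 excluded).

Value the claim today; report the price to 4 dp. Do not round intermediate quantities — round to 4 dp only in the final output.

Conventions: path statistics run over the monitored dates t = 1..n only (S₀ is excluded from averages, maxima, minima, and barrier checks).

Under the martingale measure an up-move has probability p* = 0.6792; value the claim as the probability-weighted average of per-path payoffs, discounted 3 periods at R = 1.13.
Enumerate all 2^3 = 8 price paths (U = up ×1.3, D = down ×0.77); each path with k up-moves has probability p*^k·(1−p*)^(3−k).
DDD: Ā=107.3465, payoff=108.1535, prob=0.033000
UDD: Ā=181.2344, payoff=34.2656, prob=0.069883
DUD: Ā=149.9644, payoff=65.5356, prob=0.069883
UUD: Ā=253.1867, payoff=0.0000, prob=0.147988
DDU: Ā=125.8865, payoff=89.6135, prob=0.069883
UDU: Ā=212.5357, payoff=2.9643, prob=0.147988
DUU: Ā=181.2657, payoff=34.2343, prob=0.147988
UUU: Ā=306.0330, payoff=0.0000, prob=0.313386
Price = Σ prob·payoff / R^3 = 22.310948 / 1.442897 = 15.4626

price = 15.4626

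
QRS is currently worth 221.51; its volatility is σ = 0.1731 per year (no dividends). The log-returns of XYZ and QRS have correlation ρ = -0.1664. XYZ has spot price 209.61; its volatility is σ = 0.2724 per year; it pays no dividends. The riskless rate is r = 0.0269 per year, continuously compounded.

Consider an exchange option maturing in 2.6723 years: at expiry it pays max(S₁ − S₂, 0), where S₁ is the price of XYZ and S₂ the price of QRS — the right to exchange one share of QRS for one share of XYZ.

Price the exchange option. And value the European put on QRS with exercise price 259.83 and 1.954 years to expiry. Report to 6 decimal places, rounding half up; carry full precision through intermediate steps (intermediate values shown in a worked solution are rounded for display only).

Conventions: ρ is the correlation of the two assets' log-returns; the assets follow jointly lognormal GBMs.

σ_eff = √(σ₁² + σ₂² − 2ρσ₁σ₂) = √(0.2724² + 0.1731² − 2·-0.1664·0.2724·0.1731) = 0.346205
d₁ = (ln(S₁/S₂) + (q₂ − q₁ + σ_eff²/2)T) / (σ_eff√T) = (ln(209.61/221.51) + (0.0 − 0.0 + 0.059929)·2.6723) / 0.565947 = 0.185404
d₂ = d₁ − σ_eff√T = 0.185404 − 0.565947 = -0.380543
N(d₁) = 0.573544,  N(d₂) = 0.351771
V = S₁·e^{−q₁T}·N(d₁) − S₂·e^{−q₂T}·N(d₂) = 120.220540 − 77.920856 = 42.299684
[vanilla: QRS put K=259.83]
σ√T = 0.1731·√1.954 = 0.241969
d₁ = (ln(S/K) + (r+σ²/2)T) / (σ√T) = (ln(221.51/259.83) + (0.0269+0.1731²/2)·1.954) / 0.241969 = (-0.159560 + 0.081837) / 0.241969 = -0.321210
d₂ = d₁ − σ√T = -0.321210 − 0.241969 = -0.563179
e^{−rT} = 0.948795
N(−d₁) = 0.625974,  N(−d₂) = 0.713343
price = K·e^{−rT}·N(−d₂) − S·N(−d₁) = 175.857261 − 138.659581 = 37.197680

exchange price = 42.299684
price(QRS put K=259.83) = 37.197680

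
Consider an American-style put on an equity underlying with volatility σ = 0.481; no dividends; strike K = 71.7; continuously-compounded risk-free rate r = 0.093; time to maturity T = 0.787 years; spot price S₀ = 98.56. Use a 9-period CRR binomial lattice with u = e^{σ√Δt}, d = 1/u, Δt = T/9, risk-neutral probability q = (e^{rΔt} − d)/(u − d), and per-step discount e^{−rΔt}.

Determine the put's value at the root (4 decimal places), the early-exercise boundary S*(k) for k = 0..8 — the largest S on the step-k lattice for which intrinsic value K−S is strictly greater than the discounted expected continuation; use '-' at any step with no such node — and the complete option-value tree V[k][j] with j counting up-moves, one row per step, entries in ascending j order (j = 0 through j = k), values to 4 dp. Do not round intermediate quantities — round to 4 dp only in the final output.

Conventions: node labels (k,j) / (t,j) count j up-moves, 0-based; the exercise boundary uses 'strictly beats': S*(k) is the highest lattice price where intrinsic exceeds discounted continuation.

Δt=0.08744  u=1.15285  d=0.86742  q=0.49311  discount=0.99190
step 9 (expiry): payoffs max(K−S,0) = 44.3002 35.2839 23.3008 7.3745 0.0000 0.0000 0.0000 0.0000 0.0000 0.0000
step 8: (k=8,j=0): S=31.5879, K−S=40.1121, hold=39.5314 ⇒ V=40.1121 exercise | (k=8,j=1): S=41.9822, K−S=29.7178, hold=29.1371 ⇒ V=29.7178 exercise | (k=8,j=2): S=55.7970, K−S=15.9030, hold=15.3223 ⇒ V=15.9030 exercise | (k=8,j=3): S=74.1576, K−S=0.0000, hold=3.7078 ⇒ V=3.7078 continue | (k=8,j=4): S=98.5600, K−S=0.0000, hold=0.0000 ⇒ V=0.0000 continue | (k=8,j=5): S=130.9923, K−S=0.0000, hold=0.0000 ⇒ V=0.0000 continue | (k=8,j=6): S=174.0968, K−S=0.0000, hold=0.0000 ⇒ V=0.0000 continue | (k=8,j=7): S=231.3854, K−S=0.0000, hold=0.0000 ⇒ V=0.0000 continue | (k=8,j=8): S=307.5254, K−S=0.0000, hold=0.0000 ⇒ V=0.0000 continue  boundary S*=55.7970
step 7: (k=7,j=0): S=36.4161, K−S=35.2839, hold=34.7032 ⇒ V=35.2839 exercise | (k=7,j=1): S=48.3992, K−S=23.3008, hold=22.7201 ⇒ V=23.3008 exercise | (k=7,j=2): S=64.3255, K−S=7.3745, hold=9.8094 ⇒ V=9.8094 continue | (k=7,j=3): S=85.4925, K−S=0.0000, hold=1.8642 ⇒ V=1.8642 continue | (k=7,j=4): S=113.6248, K−S=0.0000, hold=0.0000 ⇒ V=0.0000 continue | (k=7,j=5): S=151.0144, K−S=0.0000, hold=0.0000 ⇒ V=0.0000 continue | (k=7,j=6): S=200.7074, K−S=0.0000, hold=0.0000 ⇒ V=0.0000 continue | (k=7,j=7): S=266.7525, K−S=0.0000, hold=0.0000 ⇒ V=0.0000 continue  boundary S*=48.3992
step 6: (k=6,j=0): S=41.9822, K−S=29.7178, hold=29.1371 ⇒ V=29.7178 exercise | (k=6,j=1): S=55.7970, K−S=15.9030, hold=16.5132 ⇒ V=16.5132 continue | (k=6,j=2): S=74.1576, K−S=0.0000, hold=5.8438 ⇒ V=5.8438 continue | (k=6,j=3): S=98.5600, K−S=0.0000, hold=0.9373 ⇒ V=0.9373 continue | (k=6,j=4): S=130.9923, K−S=0.0000, hold=0.0000 ⇒ V=0.0000 continue | (k=6,j=5): S=174.0968, K−S=0.0000, hold=0.0000 ⇒ V=0.0000 continue | (k=6,j=6): S=231.3854, K−S=0.0000, hold=0.0000 ⇒ V=0.0000 continue  boundary S*=41.9822
step 5: (k=5,j=0): S=48.3992, K−S=23.3008, hold=23.0186 ⇒ V=23.3008 exercise | (k=5,j=1): S=64.3255, K−S=7.3745, hold=11.1609 ⇒ V=11.1609 continue | (k=5,j=2): S=85.4925, K−S=0.0000, hold=3.3967 ⇒ V=3.3967 continue | (k=5,j=3): S=113.6248, K−S=0.0000, hold=0.4713 ⇒ V=0.4713 continue | (k=5,j=4): S=151.0144, K−S=0.0000, hold=0.0000 ⇒ V=0.0000 continue | (k=5,j=5): S=200.7074, K−S=0.0000, hold=0.0000 ⇒ V=0.0000 continue  boundary S*=48.3992
step 4: (k=4,j=0): S=55.7970, K−S=15.9030, hold=17.1743 ⇒ V=17.1743 continue | (k=4,j=1): S=74.1576, K−S=0.0000, hold=7.2729 ⇒ V=7.2729 continue | (k=4,j=2): S=98.5600, K−S=0.0000, hold=1.9383 ⇒ V=1.9383 continue | (k=4,j=3): S=130.9923, K−S=0.0000, hold=0.2369 ⇒ V=0.2369 continue | (k=4,j=4): S=174.0968, K−S=0.0000, hold=0.0000 ⇒ V=0.0000 continue  boundary S*=-
step 3: (k=3,j=0): S=64.3255, K−S=7.3745, hold=12.1923 ⇒ V=12.1923 continue | (k=3,j=1): S=85.4925, K−S=0.0000, hold=4.6048 ⇒ V=4.6048 continue | (k=3,j=2): S=113.6248, K−S=0.0000, hold=1.0904 ⇒ V=1.0904 continue | (k=3,j=3): S=151.0144, K−S=0.0000, hold=0.1191 ⇒ V=0.1191 continue  boundary S*=-
step 2: (k=2,j=0): S=74.1576, K−S=0.0000, hold=8.3824 ⇒ V=8.3824 continue | (k=2,j=1): S=98.5600, K−S=0.0000, hold=2.8486 ⇒ V=2.8486 continue | (k=2,j=2): S=130.9923, K−S=0.0000, hold=0.6065 ⇒ V=0.6065 continue  boundary S*=-
step 1: (k=1,j=0): S=85.4925, K−S=0.0000, hold=5.6078 ⇒ V=5.6078 continue | (k=1,j=1): S=113.6248, K−S=0.0000, hold=1.7289 ⇒ V=1.7289 continue  boundary S*=-
step 0: (k=0,j=0): S=98.5600, K−S=0.0000, hold=3.6652 ⇒ V=3.6652 continue  boundary S*=-

price = 3.6652
boundary = - - - - - 48.3992 41.9822 48.3992 55.7970
tree:
3.6652
5.6078 1.7289
8.3824 2.8486 0.6065
12.1923 4.6048 1.0904 0.1191
17.1743 7.2729 1.9383 0.2369 0.0000
23.3008 11.1609 3.3967 0.4713 0.0000 0.0000
29.7178 16.5132 5.8438 0.9373 0.0000 0.0000 0.0000
35.2839 23.3008 9.8094 1.8642 0.0000 0.0000 0.0000 0.0000
40.1121 29.7178 15.9030 3.7078 0.0000 0.0000 0.0000 0.0000 0.0000
44.3002 35.2839 23.3008 7.3745 0.0000 0.0000 0.0000 0.0000 0.0000 0.0000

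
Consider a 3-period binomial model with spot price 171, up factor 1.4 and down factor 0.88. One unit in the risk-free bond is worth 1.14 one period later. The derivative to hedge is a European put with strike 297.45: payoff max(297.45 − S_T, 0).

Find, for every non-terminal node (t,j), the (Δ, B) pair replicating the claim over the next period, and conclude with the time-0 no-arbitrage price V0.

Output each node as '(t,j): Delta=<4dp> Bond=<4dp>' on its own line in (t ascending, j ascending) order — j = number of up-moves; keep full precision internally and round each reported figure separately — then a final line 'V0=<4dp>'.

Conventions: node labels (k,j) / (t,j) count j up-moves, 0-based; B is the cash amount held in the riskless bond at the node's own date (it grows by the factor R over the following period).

No-arbitrage ⇒ martingale measure with p* = (R−d)/(u−d) = 0.5000.
Expiry values: V(3,0)=180.9183, V(3,1)=112.0586, V(3,2)=2.5092, V(3,3)=0.0000
Node (2,0) S=132.4224: V=(p*·112.0586+(1−p*)·180.9183)/1.14=128.4987; Δ=(112.0586−180.9183)/(185.3914−116.5317)=-1.0000; B=V−Δ·S=260.9211
Node (2,1) S=210.6720: V=(p*·2.5092+(1−p*)·112.0586)/1.14=50.2491; Δ=(2.5092−112.0586)/(294.9408−185.3914)=-1.0000; B=V−Δ·S=260.9211
Node (2,2) S=335.1600: V=(p*·0.0000+(1−p*)·2.5092)/1.14=1.1005; Δ=(0.0000−2.5092)/(469.2240−294.9408)=-0.0144; B=V−Δ·S=5.9259
Node (1,0) S=150.4800: V=(p*·50.2491+(1−p*)·128.4987)/1.14=78.3981; Δ=(50.2491−128.4987)/(210.6720−132.4224)=-1.0000; B=V−Δ·S=228.8781
Node (1,1) S=239.4000: V=(p*·1.1005+(1−p*)·50.2491)/1.14=22.5217; Δ=(1.1005−50.2491)/(335.1600−210.6720)=-0.3948; B=V−Δ·S=117.0381
Node (0,0) S=171.0000: V=(p*·22.5217+(1−p*)·78.3981)/1.14=44.2631; Δ=(22.5217−78.3981)/(239.4000−150.4800)=-0.6284; B=V−Δ·S=151.7177
Sanity check at the root: Δ(0,0)·S0 + B(0,0) reproduces V0 = 44.2631.

(0,0): Delta=-0.6284 Bond=151.7177
(1,0): Delta=-1.0000 Bond=228.8781
(1,1): Delta=-0.3948 Bond=117.0381
(2,0): Delta=-1.0000 Bond=260.9211
(2,1): Delta=-1.0000 Bond=260.9211
(2,2): Delta=-0.0144 Bond=5.9259
V0=44.2631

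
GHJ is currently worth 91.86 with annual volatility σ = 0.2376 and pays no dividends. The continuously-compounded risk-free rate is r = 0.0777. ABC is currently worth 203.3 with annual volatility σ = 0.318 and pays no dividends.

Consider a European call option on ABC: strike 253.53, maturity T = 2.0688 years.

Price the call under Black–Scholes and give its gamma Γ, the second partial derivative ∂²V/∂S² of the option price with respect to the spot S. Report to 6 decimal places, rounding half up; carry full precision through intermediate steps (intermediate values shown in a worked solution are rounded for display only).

price = 31.942896
Γ = 0.004270

σ√T = 0.318·√2.0688 = 0.457390
d₁ = (ln(S/K) + (r+σ²/2)T) / (σ√T) = (ln(203.3/253.53) + (0.0777+0.318²/2)·2.0688) / 0.457390 = (-0.220799 + 0.265348) / 0.457390 = 0.097398
d₂ = d₁ − σ√T = 0.097398 − 0.457390 = -0.359991
e^{−rT} = 0.851509
N(d₁) = 0.538795,  N(d₂) = 0.359427
Call price V = S·N(d₁) − K·e^{−rT}·N(d₂) = 109.537015 − 77.594119 = 31.942896
φ(d₁) = (1/√(2π))·e^{−d₁²/2} = 0.397054
Γ = φ(d₁) / (S·σ·√T) = 0.004270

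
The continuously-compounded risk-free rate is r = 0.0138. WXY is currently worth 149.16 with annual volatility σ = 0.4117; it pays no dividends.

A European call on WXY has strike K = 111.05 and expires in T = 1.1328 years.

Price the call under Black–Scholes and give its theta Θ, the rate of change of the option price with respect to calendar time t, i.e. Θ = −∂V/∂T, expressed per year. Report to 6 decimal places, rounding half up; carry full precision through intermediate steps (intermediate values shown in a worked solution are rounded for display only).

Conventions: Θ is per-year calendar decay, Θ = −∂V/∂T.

σ√T = 0.4117·√1.1328 = 0.438185
d₁ = (ln(S/K) + (r+σ²/2)T) / (σ√T) = (ln(149.16/111.05) + (0.0138+0.4117²/2)·1.1328) / 0.438185 = (0.295039 + 0.111636) / 0.438185 = 0.928089
d₂ = d₁ − σ√T = 0.928089 − 0.438185 = 0.489904
e^{−rT} = 0.984489
N(d₁) = 0.823319,  N(d₂) = 0.687899
Call price V = S·N(d₁) − K·e^{−rT}·N(d₂) = 122.806308 − 75.206286 = 47.600023
φ(d₁) = (1/√(2π))·e^{−d₁²/2} = 0.259341
Θ = −S·φ(d₁)·σ/(2√T) − r·K·e^{−rT}·N(d₂) = −7.481645 − 1.037847 = -8.519491

price = 47.600023
Θ = -8.519491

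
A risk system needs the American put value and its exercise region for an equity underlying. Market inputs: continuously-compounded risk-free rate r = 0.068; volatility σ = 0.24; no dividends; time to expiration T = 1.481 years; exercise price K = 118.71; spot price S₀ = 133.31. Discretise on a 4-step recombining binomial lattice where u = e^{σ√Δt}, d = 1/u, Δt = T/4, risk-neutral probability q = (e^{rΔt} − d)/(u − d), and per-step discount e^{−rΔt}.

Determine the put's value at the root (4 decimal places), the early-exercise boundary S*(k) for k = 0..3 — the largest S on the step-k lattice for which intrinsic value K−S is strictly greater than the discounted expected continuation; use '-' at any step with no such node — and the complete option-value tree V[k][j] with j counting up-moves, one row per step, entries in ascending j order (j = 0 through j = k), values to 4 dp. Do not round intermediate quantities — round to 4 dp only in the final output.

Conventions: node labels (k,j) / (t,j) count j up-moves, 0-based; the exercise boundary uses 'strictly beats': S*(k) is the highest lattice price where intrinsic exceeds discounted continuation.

params: Δt=0.37025 u=1.15724 d=0.86413 q=0.55054 e^(-rΔt)=0.97514
t_4 payoffs: 44.3785 19.1654 0.0000 0.0000 0.0000
t_3: node(3,0) S=86.0192 payoff=32.6908 vs cont=29.7394 → 32.6908 [stop]  node(3,1) S=115.1968 payoff=3.5132 vs cont=8.3999 → 8.3999 [wait]  node(3,2) S=154.2713 payoff=0.0000 vs cont=0.0000 → 0.0000 [wait]  node(3,3) S=206.5999 payoff=0.0000 vs cont=0.0000 → 0.0000 [wait]  ⇒ S*(3)=86.0192
t_2: node(2,0) S=99.5446 payoff=19.1654 vs cont=18.8373 → 19.1654 [stop]  node(2,1) S=133.3100 payoff=0.0000 vs cont=3.6815 → 3.6815 [wait]  node(2,2) S=178.5285 payoff=0.0000 vs cont=0.0000 → 0.0000 [wait]  ⇒ S*(2)=99.5446
t_1: node(1,0) S=115.1968 payoff=3.5132 vs cont=10.3763 → 10.3763 [wait]  node(1,1) S=154.2713 payoff=0.0000 vs cont=1.6135 → 1.6135 [wait]  ⇒ S*(1)=-
t_0: node(0,0) S=133.3100 payoff=0.0000 vs cont=5.4140 → 5.4140 [wait]  ⇒ S*(0)=-

price = 5.4140
boundary = - - 99.5446 86.0192
tree:
5.4140
10.3763 1.6135
19.1654 3.6815 0.0000
32.6908 8.3999 0.0000 0.0000
44.3785 19.1654 0.0000 0.0000 0.0000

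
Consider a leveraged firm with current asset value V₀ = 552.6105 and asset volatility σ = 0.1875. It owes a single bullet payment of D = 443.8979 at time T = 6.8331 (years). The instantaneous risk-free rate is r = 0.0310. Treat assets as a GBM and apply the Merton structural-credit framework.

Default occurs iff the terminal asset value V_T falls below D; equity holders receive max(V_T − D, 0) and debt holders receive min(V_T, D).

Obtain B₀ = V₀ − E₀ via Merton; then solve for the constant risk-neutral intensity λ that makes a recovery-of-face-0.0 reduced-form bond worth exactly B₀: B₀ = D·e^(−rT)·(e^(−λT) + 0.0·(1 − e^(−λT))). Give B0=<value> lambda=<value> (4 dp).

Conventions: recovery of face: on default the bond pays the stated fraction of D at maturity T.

With assets at 552.6105 and a single debt payment of 443.8979 at 6.8331 years:
d₁ = [ln(V₀/D) + (r + σ²/2)T] / (σ√T)
   = [ln(552.6105/443.8979) + (0.0310 + 0.5·0.1875²)·6.8331] / (0.1875·√6.8331)
   = [0.219059 + 0.331939] / 0.490129 = 1.124190
d₂ = d₁ − σ√T = 1.124190 − 0.490129 = 0.634062
N(d₁) = 0.869534,  N(d₂) = 0.736980,  e^(−rT) = 0.809105
E₀ = V₀·N(d₁) − D·e^(−rT)·N(d₂)
   = 552.6105·0.869534 − 443.8979·0.809105·0.736980 = 215.819778
B₀ = V₀ − E₀ = 552.6105 − 215.819778 = 336.790722
e^(−λT) = (B₀·e^(rT)/D − 0)/(1 − 0) = (336.7907·1.235933/443.8979 − 0)/1 = 0.93771725
λ = −ln(0.93771725)/6.8331 = 0.009411

B0=336.7907 lambda=0.0094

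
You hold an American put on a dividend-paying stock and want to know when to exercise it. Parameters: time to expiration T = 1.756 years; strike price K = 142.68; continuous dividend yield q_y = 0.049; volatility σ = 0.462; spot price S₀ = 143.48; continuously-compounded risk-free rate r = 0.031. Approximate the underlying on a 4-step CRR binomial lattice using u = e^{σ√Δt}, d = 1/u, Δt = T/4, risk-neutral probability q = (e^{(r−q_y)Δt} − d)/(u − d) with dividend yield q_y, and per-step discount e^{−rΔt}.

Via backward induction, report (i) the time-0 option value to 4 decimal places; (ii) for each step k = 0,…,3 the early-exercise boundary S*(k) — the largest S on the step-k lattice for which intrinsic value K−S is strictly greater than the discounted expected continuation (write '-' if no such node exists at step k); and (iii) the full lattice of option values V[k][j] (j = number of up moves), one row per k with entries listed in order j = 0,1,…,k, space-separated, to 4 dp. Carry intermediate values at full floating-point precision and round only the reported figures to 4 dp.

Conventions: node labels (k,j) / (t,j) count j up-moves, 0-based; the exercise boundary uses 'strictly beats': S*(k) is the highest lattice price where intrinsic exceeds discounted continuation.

price = 32.1888
boundary = - - 77.7875 57.2755
tree:
32.1888
46.5580 12.7031
64.8925 21.8778 0.0000
85.4045 37.6790 0.0000 0.0000
100.5076 64.8925 0.0000 0.0000 0.0000

params: Δt=0.43900 u=1.35813 d=0.73631 q=0.41141 e^(-rΔt)=0.98648
t_4 payoffs: 100.5076 64.8925 0.0000 0.0000 0.0000
t_3: node(3,0) S=57.2755 payoff=85.4045 vs cont=84.6948 → 85.4045 [stop]  node(3,1) S=105.6454 payoff=37.0346 vs cont=37.6790 → 37.6790 [wait]  node(3,2) S=194.8643 payoff=0.0000 vs cont=0.0000 → 0.0000 [wait]  node(3,3) S=359.4297 payoff=0.0000 vs cont=0.0000 → 0.0000 [wait]  ⇒ S*(3)=57.2755
t_2: node(2,0) S=77.7875 payoff=64.8925 vs cont=64.8809 → 64.8925 [stop]  node(2,1) S=143.4800 payoff=0.0000 vs cont=21.8778 → 21.8778 [wait]  node(2,2) S=264.6507 payoff=0.0000 vs cont=0.0000 → 0.0000 [wait]  ⇒ S*(2)=77.7875
t_1: node(1,0) S=105.6454 payoff=37.0346 vs cont=46.5580 → 46.5580 [wait]  node(1,1) S=194.8643 payoff=0.0000 vs cont=12.7031 → 12.7031 [wait]  ⇒ S*(1)=-
t_0: node(0,0) S=143.4800 payoff=0.0000 vs cont=32.1888 → 32.1888 [wait]  ⇒ S*(0)=-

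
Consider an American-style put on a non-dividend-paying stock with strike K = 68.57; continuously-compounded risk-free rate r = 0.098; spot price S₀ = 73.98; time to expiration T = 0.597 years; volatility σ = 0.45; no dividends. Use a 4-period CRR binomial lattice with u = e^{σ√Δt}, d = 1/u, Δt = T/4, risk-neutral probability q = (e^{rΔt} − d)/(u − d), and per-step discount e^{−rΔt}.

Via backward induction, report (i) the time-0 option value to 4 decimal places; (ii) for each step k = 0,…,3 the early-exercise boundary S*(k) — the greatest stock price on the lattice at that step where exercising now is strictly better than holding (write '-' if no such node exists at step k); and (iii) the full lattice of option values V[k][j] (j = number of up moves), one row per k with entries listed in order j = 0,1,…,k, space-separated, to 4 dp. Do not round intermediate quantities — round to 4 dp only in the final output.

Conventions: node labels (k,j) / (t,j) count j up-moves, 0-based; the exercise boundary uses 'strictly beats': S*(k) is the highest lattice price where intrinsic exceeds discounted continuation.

price = 5.9134
boundary = - - 52.2531 43.9148
tree:
5.9134
10.0158 1.9660
16.3169 3.9805 0.0000
24.6552 8.0591 0.0000 0.0000
31.6629 16.3169 0.0000 0.0000 0.0000

Δt=0.14925  u=1.18987  d=0.84042  q=0.49881  discount=0.98548
step 4 (expiry): payoffs max(K−S,0) = 31.6629 16.3169 0.0000 0.0000 0.0000
step 3: (k=3,j=0): S=43.9148, K−S=24.6552, hold=23.6596 ⇒ V=24.6552 exercise | (k=3,j=1): S=62.1746, K−S=6.3954, hold=8.0591 ⇒ V=8.0591 continue | (k=3,j=2): S=88.0269, K−S=0.0000, hold=0.0000 ⇒ V=0.0000 continue | (k=3,j=3): S=124.6287, K−S=0.0000, hold=0.0000 ⇒ V=0.0000 continue  boundary S*=43.9148
step 2: (k=2,j=0): S=52.2531, K−S=16.3169, hold=16.1391 ⇒ V=16.3169 exercise | (k=2,j=1): S=73.9800, K−S=0.0000, hold=3.9805 ⇒ V=3.9805 continue | (k=2,j=2): S=104.7410, K−S=0.0000, hold=0.0000 ⇒ V=0.0000 continue  boundary S*=52.2531
step 1: (k=1,j=0): S=62.1746, K−S=6.3954, hold=10.0158 ⇒ V=10.0158 continue | (k=1,j=1): S=88.0269, K−S=0.0000, hold=1.9660 ⇒ V=1.9660 continue  boundary S*=-
step 0: (k=0,j=0): S=73.9800, K−S=0.0000, hold=5.9134 ⇒ V=5.9134 continue  boundary S*=-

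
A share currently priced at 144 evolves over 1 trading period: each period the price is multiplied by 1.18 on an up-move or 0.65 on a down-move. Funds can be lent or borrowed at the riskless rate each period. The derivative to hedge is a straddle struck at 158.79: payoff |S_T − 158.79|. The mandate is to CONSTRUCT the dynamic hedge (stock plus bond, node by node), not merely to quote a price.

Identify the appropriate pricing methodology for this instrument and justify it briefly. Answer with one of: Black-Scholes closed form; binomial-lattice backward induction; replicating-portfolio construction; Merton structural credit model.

framework: replicating-portfolio construction

Key observation: a price alone would not answer the question — the per-node share/bond construction on the spot-144, 1.18/0.65 tree is required, and only the replicating-portfolio method yields it.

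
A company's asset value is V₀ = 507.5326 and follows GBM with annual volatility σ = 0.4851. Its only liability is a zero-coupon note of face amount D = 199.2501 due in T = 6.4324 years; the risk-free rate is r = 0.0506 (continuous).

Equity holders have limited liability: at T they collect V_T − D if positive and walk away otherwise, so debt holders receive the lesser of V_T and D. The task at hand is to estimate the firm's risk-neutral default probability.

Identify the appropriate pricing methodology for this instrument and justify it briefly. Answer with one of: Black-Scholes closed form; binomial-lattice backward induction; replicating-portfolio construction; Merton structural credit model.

Key observation: the data describe a firm's assets (V₀ = 507.5326, GBM) and a single zero-coupon debt of face 199.2501, so credit quantities follow from equity-as-call in the structural model.

framework: Merton structural credit model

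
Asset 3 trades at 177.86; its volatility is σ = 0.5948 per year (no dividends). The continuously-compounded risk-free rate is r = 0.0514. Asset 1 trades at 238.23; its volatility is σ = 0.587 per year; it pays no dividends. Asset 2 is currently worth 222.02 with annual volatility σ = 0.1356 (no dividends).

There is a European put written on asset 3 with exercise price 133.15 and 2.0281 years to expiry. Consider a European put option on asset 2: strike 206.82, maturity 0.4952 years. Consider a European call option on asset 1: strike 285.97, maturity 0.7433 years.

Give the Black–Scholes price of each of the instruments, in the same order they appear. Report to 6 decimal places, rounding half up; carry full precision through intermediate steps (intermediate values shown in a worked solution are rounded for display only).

price(asset 3 put K=133.15) = 24.717779
price(asset 2 put K=206.82) = 1.649228
price(asset 1 call K=285.97) = 34.803663

[asset 3 put K=133.15]
σ√T = 0.5948·√2.0281 = 0.847063
d₁ = (ln(S/K) + (r+σ²/2)T) / (σ√T) = (ln(177.86/133.15) + (0.0514+0.5948²/2)·2.0281) / 0.847063 = (0.289520 + 0.463002) / 0.847063 = 0.888390
d₂ = d₁ − σ√T = 0.888390 − 0.847063 = 0.041328
e^{−rT} = 0.901005
N(−d₁) = 0.187165,  N(−d₂) = 0.483517
price = K·e^{−rT}·N(−d₂) − S·N(−d₁) = 58.007017 − 33.289238 = 24.717779
[asset 2 put K=206.82]
σ√T = 0.1356·√0.4952 = 0.095422
d₁ = (ln(S/K) + (r+σ²/2)T) / (σ√T) = (ln(222.02/206.82) + (0.0514+0.1356²/2)·0.4952) / 0.095422 = (0.070919 + 0.030006) / 0.095422 = 1.057662
d₂ = d₁ − σ√T = 1.057662 − 0.095422 = 0.962240
e^{−rT} = 0.974868
N(−d₁) = 0.145105,  N(−d₂) = 0.167965
price = K·e^{−rT}·N(−d₂) − S·N(−d₁) = 33.865372 − 32.216144 = 1.649228
[asset 1 call K=285.97]
σ√T = 0.587·√0.7433 = 0.506081
d₁ = (ln(S/K) + (r+σ²/2)T) / (σ√T) = (ln(238.23/285.97) + (0.0514+0.587²/2)·0.7433) / 0.506081 = (-0.182650 + 0.166265) / 0.506081 = -0.032377
d₂ = d₁ − σ√T = -0.032377 − 0.506081 = -0.538459
e^{−rT} = 0.962515
N(d₁) = 0.487086,  N(d₂) = 0.295130
price = S·N(d₁) − K·e^{−rT}·N(d₂) = 116.038382 − 81.234719 = 34.803663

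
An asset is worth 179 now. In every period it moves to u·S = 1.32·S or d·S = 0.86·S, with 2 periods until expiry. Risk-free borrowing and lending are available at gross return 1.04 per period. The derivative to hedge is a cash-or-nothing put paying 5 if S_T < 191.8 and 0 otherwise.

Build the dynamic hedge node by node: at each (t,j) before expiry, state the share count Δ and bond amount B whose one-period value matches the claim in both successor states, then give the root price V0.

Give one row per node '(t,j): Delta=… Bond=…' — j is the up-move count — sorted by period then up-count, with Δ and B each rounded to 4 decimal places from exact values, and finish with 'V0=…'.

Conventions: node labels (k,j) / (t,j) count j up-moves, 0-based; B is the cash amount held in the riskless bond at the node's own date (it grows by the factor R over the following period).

Since d<R<u, set p* = (R−d)/(u−d) = 0.3913; price each node as the discounted p*-expectation of its children.
Payoffs at expiry: V(2,0)=5.0000, V(2,1)=0.0000, V(2,2)=0.0000
  t=1,j=0: stock 153.9400 → up 203.2008 (V=0.0000), down 132.3884 (V=5.0000). Price 2.9264; hedge Δ=-0.0706, bond B=13.7960.
  t=1,j=1: stock 236.2800 → up 311.8896 (V=0.0000), down 203.2008 (V=0.0000). Price 0.0000; hedge Δ=0.0000, bond B=0.0000.
  t=0,j=0: stock 179.0000 → up 236.2800 (V=0.0000), down 153.9400 (V=2.9264). Price 1.7128; hedge Δ=-0.0355, bond B=8.0746.
Check: Δ(0,0)·S0 + B(0,0) = 1.7128 = V0.

(0,0): Delta=-0.0355 Bond=8.0746
(1,0): Delta=-0.0706 Bond=13.7960
(1,1): Delta=0.0000 Bond=0.0000
V0=1.7128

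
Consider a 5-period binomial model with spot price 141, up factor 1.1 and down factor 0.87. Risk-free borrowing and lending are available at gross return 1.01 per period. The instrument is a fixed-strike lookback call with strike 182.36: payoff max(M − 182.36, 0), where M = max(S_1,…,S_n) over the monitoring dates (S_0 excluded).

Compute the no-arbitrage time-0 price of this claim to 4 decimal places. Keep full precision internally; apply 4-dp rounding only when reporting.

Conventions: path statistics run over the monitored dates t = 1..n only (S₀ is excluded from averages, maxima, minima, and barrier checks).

No-arbitrage gives p* = (R−d)/(u−d) = 0.6087: enumerate every path, weight its payoff by its p*-probability, and discount by R^5.
Enumerate all 2^5 = 32 price paths (U = up ×1.1, D = down ×0.87); each path with k up-moves has probability p*^k·(1−p*)^(5−k).
DDDDD: M=122.6700, payoff=0.0000, prob=0.009174
UDDDD: M=155.1000, payoff=0.0000, prob=0.014271
DUDDD: M=134.9370, payoff=0.0000, prob=0.014271
UUDDD: M=170.6100, payoff=0.0000, prob=0.022200
DDUDD: M=122.6700, payoff=0.0000, prob=0.014271
UDUDD: M=155.1000, payoff=0.0000, prob=0.022200
DUUDD: M=148.4307, payoff=0.0000, prob=0.022200
UUUDD: M=187.6710, payoff=5.3110, prob=0.034533
DDDUD: M=122.6700, payoff=0.0000, prob=0.014271
UDDUD: M=155.1000, payoff=0.0000, prob=0.022200
DUDUD: M=134.9370, payoff=0.0000, prob=0.022200
UUDUD: M=170.6100, payoff=0.0000, prob=0.034533
DDUUD: M=129.1347, payoff=0.0000, prob=0.022200
UDUUD: M=163.2738, payoff=0.0000, prob=0.034533
DUUUD: M=163.2738, payoff=0.0000, prob=0.034533
UUUUD: M=206.4381, payoff=24.0781, prob=0.053717
DDDDU: M=122.6700, payoff=0.0000, prob=0.014271
UDDDU: M=155.1000, payoff=0.0000, prob=0.022200
DUDDU: M=134.9370, payoff=0.0000, prob=0.022200
UUDDU: M=170.6100, payoff=0.0000, prob=0.034533
DDUDU: M=122.6700, payoff=0.0000, prob=0.022200
UDUDU: M=155.1000, payoff=0.0000, prob=0.034533
DUUDU: M=148.4307, payoff=0.0000, prob=0.034533
UUUDU: M=187.6710, payoff=5.3110, prob=0.053717
DDDUU: M=122.6700, payoff=0.0000, prob=0.022200
UDDUU: M=155.1000, payoff=0.0000, prob=0.034533
DUDUU: M=142.0482, payoff=0.0000, prob=0.034533
UUDUU: M=179.6011, payoff=0.0000, prob=0.053717
DDUUU: M=142.0482, payoff=0.0000, prob=0.034533
UDUUU: M=179.6011, payoff=0.0000, prob=0.053717
DUUUU: M=179.6011, payoff=0.0000, prob=0.053717
UUUUU: M=227.0819, payoff=44.7219, prob=0.083560
Price = Σ prob·payoff / R^5 = 5.499096 / 1.051010 = 5.2322

price = 5.2322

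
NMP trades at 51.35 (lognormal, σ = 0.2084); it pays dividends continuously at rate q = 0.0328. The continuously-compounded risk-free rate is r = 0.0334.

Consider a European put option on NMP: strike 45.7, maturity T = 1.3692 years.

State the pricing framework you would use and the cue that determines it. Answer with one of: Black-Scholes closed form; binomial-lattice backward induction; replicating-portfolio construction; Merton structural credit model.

Key observation: with NMP following a GBM at constant σ and r, the European put struck at 45.7 prices in closed form — nothing here needs a stepwise model or a balance sheet.

framework: Black-Scholes closed form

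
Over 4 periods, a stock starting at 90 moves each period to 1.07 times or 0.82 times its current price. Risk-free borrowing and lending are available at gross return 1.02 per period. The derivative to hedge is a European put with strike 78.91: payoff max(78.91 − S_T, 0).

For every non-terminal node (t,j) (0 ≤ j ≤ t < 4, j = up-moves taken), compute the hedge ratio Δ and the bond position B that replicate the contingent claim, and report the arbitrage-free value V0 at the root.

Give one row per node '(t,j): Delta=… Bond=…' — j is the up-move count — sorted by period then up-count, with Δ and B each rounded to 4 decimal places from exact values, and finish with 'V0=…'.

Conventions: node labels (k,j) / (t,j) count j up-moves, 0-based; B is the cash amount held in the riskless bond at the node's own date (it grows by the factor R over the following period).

Arbitrage-free pricing uses the up-move probability p* = (R−d)/(u−d) = 0.8000, discounting each step at R = 1.02.
Payoffs at expiry: V(4,0)=38.2190, V(4,1)=25.8133, V(4,2)=9.6252, V(4,3)=0.0000, V(4,4)=0.0000
  t=3,j=0: stock 49.6231 → up 53.0967 (V=25.8133), down 40.6910 (V=38.2190). Price 27.7396; hedge Δ=-1.0000, bond B=77.3627.
  t=3,j=1: stock 64.7521 → up 69.2848 (V=9.6252), down 53.0967 (V=25.8133). Price 12.6106; hedge Δ=-1.0000, bond B=77.3627.
  t=3,j=2: stock 84.4936 → up 90.4082 (V=0.0000), down 69.2848 (V=9.6252). Price 1.8873; hedge Δ=-0.4557, bond B=40.3882.
  t=3,j=3: stock 110.2539 → up 117.9716 (V=0.0000), down 90.4082 (V=0.0000). Price 0.0000; hedge Δ=0.0000, bond B=0.0000.
  t=2,j=0: stock 60.5160 → up 64.7521 (V=12.6106), down 49.6231 (V=27.7396). Price 15.3298; hedge Δ=-1.0000, bond B=75.8458.
  t=2,j=1: stock 78.9660 → up 84.4936 (V=1.8873), down 64.7521 (V=12.6106). Price 3.9529; hedge Δ=-0.5432, bond B=46.8462.
  t=2,j=2: stock 103.0410 → up 110.2539 (V=0.0000), down 84.4936 (V=1.8873). Price 0.3701; hedge Δ=-0.0733, bond B=7.9193.
  t=1,j=0: stock 73.8000 → up 78.9660 (V=3.9529), down 60.5160 (V=15.3298). Price 6.1062; hedge Δ=-0.6166, bond B=51.6139.
  t=1,j=1: stock 96.3000 → up 103.0410 (V=0.3701), down 78.9660 (V=3.9529). Price 1.0653; hedge Δ=-0.1488, bond B=15.3967.
  t=0,j=0: stock 90.0000 → up 96.3000 (V=1.0653), down 73.8000 (V=6.1062). Price 2.0328; hedge Δ=-0.2240, bond B=22.1962.
As a check, the time-0 holding Δ(0,0)·S0 + B(0,0) comes to 2.0328 — exactly V0.

(0,0): Delta=-0.2240 Bond=22.1962
(1,0): Delta=-0.6166 Bond=51.6139
(1,1): Delta=-0.1488 Bond=15.3967
(2,0): Delta=-1.0000 Bond=75.8458
(2,1): Delta=-0.5432 Bond=46.8462
(2,2): Delta=-0.0733 Bond=7.9193
(3,0): Delta=-1.0000 Bond=77.3627
(3,1): Delta=-1.0000 Bond=77.3627
(3,2): Delta=-0.4557 Bond=40.3882
(3,3): Delta=0.0000 Bond=0.0000
V0=2.0328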